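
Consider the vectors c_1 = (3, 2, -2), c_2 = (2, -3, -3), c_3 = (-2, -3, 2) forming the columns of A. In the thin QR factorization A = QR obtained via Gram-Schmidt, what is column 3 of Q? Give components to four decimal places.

c_1 = (3, 2, -2); ‖c_1‖ = 4.1231, so q_1 = (0.7276, 0.4851, -0.4851).
q_1·c_2 = 0.7276·2 + 0.4851·(-3) + (-0.4851)·(-3) = 1.4552.
u_2 = c_2 − 1.4552·q_1 = (0.9412, -3.7059, -2.2941).
‖u_2‖ = 4.4590, so q_2 = (0.2111, -0.8311, -0.5145).
q_1·c_3 = 0.7276·(-2) + 0.4851·(-3) + (-0.4851)·2 = -3.8806; q_2·c_3 = 0.2111·(-2) + (-0.8311)·(-3) + (-0.5145)·2 = 1.0422.
u_3 = c_3 + 3.8806·q_1 − 1.0422·q_2 = (0.6036, -0.2515, 0.6538).
‖u_3‖ = 0.9247, so q_3 = (0.6527, -0.2720, 0.7071).

q_3 = (0.6527, -0.2720, 0.7071)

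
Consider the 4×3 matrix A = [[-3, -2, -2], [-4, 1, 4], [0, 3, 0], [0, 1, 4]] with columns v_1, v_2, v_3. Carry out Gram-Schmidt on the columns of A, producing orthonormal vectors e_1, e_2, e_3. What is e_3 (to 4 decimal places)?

e_3 = (-0.3674, 0.2755, -0.5652, 0.6853)

e_1 = v_1/‖v_1‖ = (-3, -4, 0, 0)/5.0000 = (-0.6000, -0.8000, 0.0000, 0.0000).
r_{12} = e_1·v_2 = 0.4000.
u_2 = v_2 − 0.4000·e_1 = (-1.7600, 1.3200, 3.0000, 1.0000).
‖u_2‖ = 3.8523, so e_2 = (-0.4569, 0.3427, 0.7788, 0.2596).
r_{13} = e_1·v_3 = -2.0000; r_{23} = e_2·v_3 = 3.3227.
u_3 = v_3 + 2.0000·e_1 − 3.3227·e_2 = (-1.6819, 1.2615, -2.5876, 3.1375).
‖u_3‖ = 4.5782, so e_3 = (-0.3674, 0.2755, -0.5652, 0.6853).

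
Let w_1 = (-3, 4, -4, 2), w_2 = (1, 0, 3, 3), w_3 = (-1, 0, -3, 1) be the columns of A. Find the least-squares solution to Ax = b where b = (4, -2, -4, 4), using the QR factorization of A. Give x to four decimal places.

w_1 = (-3, 4, -4, 2); ‖w_1‖ = 6.7082, so e_1 = (-0.4472, 0.5963, -0.5963, 0.2981).
e_1·w_2 = (-0.4472)·1 + 0.5963·0 + (-0.5963)·3 + 0.2981·3 = -1.3416.
u_2 = w_2 + 1.3416·e_1 = (0.4000, 0.8000, 2.2000, 3.4000).
‖u_2‖ = 4.1473, so e_2 = (0.0964, 0.1929, 0.5305, 0.8198).
e_1·w_3 = (-0.4472)·(-1) + 0.5963·0 + (-0.5963)·(-3) + 0.2981·1 = 2.5342; e_2·w_3 = 0.0964·(-1) + 0.1929·0 + 0.5305·(-3) + 0.8198·1 = -0.8680.
u_3 = w_3 − 2.5342·e_1 + 0.8680·e_2 = (0.2171, -1.3437, -1.0284, 0.9561).
‖u_3‖ = 1.9556, so e_3 = (0.1110, -0.6871, -0.5259, 0.4889).
Qᵀb = (0.5963, 1.1574, 5.8773).
Back-substitute: x_3 = 5.8773/1.9556 = 3.0054.
x_2 = (1.1574 + 0.8680·3.0054)/4.1473 = 0.9081.
x_1 = (0.5963 + 1.3416·0.9081 − 2.5342·3.0054)/6.7082 = -0.8649.

x = (-0.8649, 0.9081, 3.0054)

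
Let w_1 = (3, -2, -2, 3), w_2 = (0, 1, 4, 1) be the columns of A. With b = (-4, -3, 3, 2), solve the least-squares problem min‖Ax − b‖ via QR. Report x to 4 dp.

w_1 = (3, -2, -2, 3); ‖w_1‖ = 5.0990, so e_1 = (0.5883, -0.3922, -0.3922, 0.5883).
e_1·w_2 = 0.5883·0 + (-0.3922)·1 + (-0.3922)·4 + 0.5883·1 = -1.3728.
u_2 = w_2 + 1.3728·e_1 = (0.8077, 0.4615, 3.4615, 1.8077).
‖u_2‖ = 4.0144, so e_2 = (0.2012, 0.1150, 0.8623, 0.4503).
Qᵀb = (-1.1767, 2.3377).
Back-substitute: x_2 = 2.3377/4.0144 = 0.5823.
x_1 = (-1.1767 + 1.3728·0.5823)/5.0990 = -0.0740.

x = (-0.0740, 0.5823)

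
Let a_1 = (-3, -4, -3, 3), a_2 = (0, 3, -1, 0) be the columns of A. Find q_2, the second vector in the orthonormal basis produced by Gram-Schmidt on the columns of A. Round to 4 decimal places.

q_2 = (-0.2204, 0.7592, -0.5714, 0.2204)

q_1 = a_1/‖a_1‖ = (-3, -4, -3, 3)/6.5574 = (-0.4575, -0.6100, -0.4575, 0.4575).
r_{12} = q_1·a_2 = -1.3725.
u_2 = a_2 + 1.3725·q_1 = (-0.6279, 2.1628, -1.6279, 0.6279).
‖u_2‖ = 2.8489, so q_2 = (-0.2204, 0.7592, -0.5714, 0.2204).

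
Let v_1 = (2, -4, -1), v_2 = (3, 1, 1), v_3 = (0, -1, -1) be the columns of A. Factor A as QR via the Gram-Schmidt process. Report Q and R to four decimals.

v_1 = (2, -4, -1); ‖v_1‖ = 4.5826, so q_1 = (0.4364, -0.8729, -0.2182).
q_1·v_2 = 0.4364·3 + (-0.8729)·1 + (-0.2182)·1 = 0.2182.
u_2 = v_2 − 0.2182·q_1 = (2.9048, 1.1905, 1.0476).
‖u_2‖ = 3.3094, so q_2 = (0.8777, 0.3597, 0.3166).
q_1·v_3 = 0.4364·0 + (-0.8729)·(-1) + (-0.2182)·(-1) = 1.0911; q_2·v_3 = 0.8777·0 + 0.3597·(-1) + 0.3166·(-1) = -0.6763.
u_3 = v_3 − 1.0911·q_1 + 0.6763·q_2 = (0.1174, 0.1957, -0.5478).
‖u_3‖ = 0.5934, so q_3 = (0.1978, 0.3297, -0.9231).

Q = [[0.4364, 0.8777, 0.1978], [-0.8729, 0.3597, 0.3297], [-0.2182, 0.3166, -0.9231]], R = [[4.5826, 0.2182, 1.0911], [0.0000, 3.3094, -0.6763], [0.0000, 0.0000, 0.5934]]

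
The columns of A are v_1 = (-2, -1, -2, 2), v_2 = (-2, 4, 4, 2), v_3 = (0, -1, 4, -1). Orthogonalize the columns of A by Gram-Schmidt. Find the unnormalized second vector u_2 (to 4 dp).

u_2 = (-2.6154, 3.6923, 3.3846, 2.6154)

v_1 = (-2, -1, -2, 2); ‖v_1‖ = 3.6056, so q_1 = (-0.5547, -0.2774, -0.5547, 0.5547).
q_1·v_2 = (-0.5547)·(-2) + (-0.2774)·4 + (-0.5547)·4 + 0.5547·2 = -1.1094.
u_2 = v_2 + 1.1094·q_1 = (-2.6154, 3.6923, 3.3846, 2.6154).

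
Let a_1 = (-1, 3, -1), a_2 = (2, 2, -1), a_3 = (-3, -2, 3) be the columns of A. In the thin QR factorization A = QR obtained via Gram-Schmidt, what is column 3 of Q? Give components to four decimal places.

a_1 = (-1, 3, -1); ‖a_1‖ = 3.3166, so q_1 = (-0.3015, 0.9045, -0.3015).
q_1·a_2 = (-0.3015)·2 + 0.9045·2 + (-0.3015)·(-1) = 1.5076.
u_2 = a_2 − 1.5076·q_1 = (2.4545, 0.6364, -0.5455).
‖u_2‖ = 2.5937, so q_2 = (0.9463, 0.2453, -0.2103).
q_1·a_3 = (-0.3015)·(-3) + 0.9045·(-2) + (-0.3015)·3 = -1.8091; q_2·a_3 = 0.9463·(-3) + 0.2453·(-2) + (-0.2103)·3 = -3.9606.
u_3 = a_3 + 1.8091·q_1 + 3.9606·q_2 = (0.2027, 0.6081, 1.6216).
‖u_3‖ = 1.7437, so q_3 = (0.1162, 0.3487, 0.9300).

q_3 = (0.1162, 0.3487, 0.9300)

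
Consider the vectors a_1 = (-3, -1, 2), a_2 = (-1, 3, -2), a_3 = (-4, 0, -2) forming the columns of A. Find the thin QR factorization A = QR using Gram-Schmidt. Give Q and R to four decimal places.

a_1 = (-3, -1, 2); ‖a_1‖ = 3.7417, so e_1 = (-0.8018, -0.2673, 0.5345).
e_1·a_2 = (-0.8018)·(-1) + (-0.2673)·3 + 0.5345·(-2) = -1.0690.
u_2 = a_2 + 1.0690·e_1 = (-1.8571, 2.7143, -1.4286).
‖u_2‖ = 3.5857, so e_2 = (-0.5179, 0.7570, -0.3984).
e_1·a_3 = (-0.8018)·(-4) + (-0.2673)·0 + 0.5345·(-2) = 2.1381; e_2·a_3 = (-0.5179)·(-4) + 0.7570·0 + (-0.3984)·(-2) = 2.8685.
u_3 = a_3 − 2.1381·e_1 − 2.8685·e_2 = (-0.8000, -1.6000, -2.0000).
‖u_3‖ = 2.6833, so e_3 = (-0.2981, -0.5963, -0.7454).

Q = [[-0.8018, -0.5179, -0.2981], [-0.2673, 0.7570, -0.5963], [0.5345, -0.3984, -0.7454]], R = [[3.7417, -1.0690, 2.1381], [0.0000, 3.5857, 2.8685], [0.0000, 0.0000, 2.6833]]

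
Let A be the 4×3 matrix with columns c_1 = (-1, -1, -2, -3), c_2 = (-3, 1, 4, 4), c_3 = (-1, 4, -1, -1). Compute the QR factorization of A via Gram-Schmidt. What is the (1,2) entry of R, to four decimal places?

r_{12} = -4.6476

q_1 = c_1/‖c_1‖ = (-1, -1, -2, -3)/3.8730 = (-0.2582, -0.2582, -0.5164, -0.7746).
r_{12} = q_1·c_2 = -4.6476.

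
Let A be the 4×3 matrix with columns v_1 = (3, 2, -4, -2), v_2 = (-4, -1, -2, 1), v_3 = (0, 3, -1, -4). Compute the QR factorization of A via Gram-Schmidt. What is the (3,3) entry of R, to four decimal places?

v_1 = (3, 2, -4, -2); ‖v_1‖ = 5.7446, so q_1 = (0.5222, 0.3482, -0.6963, -0.3482).
q_1·v_2 = 0.5222·(-4) + 0.3482·(-1) + (-0.6963)·(-2) + (-0.3482)·1 = -1.3926.
u_2 = v_2 + 1.3926·q_1 = (-3.2727, -0.5152, -2.9697, 0.5152).
‖u_2‖ = 4.4789, so q_2 = (-0.7307, -0.1150, -0.6630, 0.1150).
q_1·v_3 = 0.5222·0 + 0.3482·3 + (-0.6963)·(-1) + (-0.3482)·(-4) = 3.1334; q_2·v_3 = (-0.7307)·0 + (-0.1150)·3 + (-0.6630)·(-1) + 0.1150·(-4) = -0.1421.
u_3 = v_3 − 3.1334·q_1 + 0.1421·q_2 = (-1.7402, 1.8927, 1.0876, -2.8927).
r_{33} = ‖u_3‖ = 4.0202.

r_{33} = 4.0202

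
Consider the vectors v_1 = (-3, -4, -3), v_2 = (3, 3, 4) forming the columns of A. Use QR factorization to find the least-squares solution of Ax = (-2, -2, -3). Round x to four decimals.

v_1 = (-3, -4, -3); ‖v_1‖ = 5.8310, so e_1 = (-0.5145, -0.6860, -0.5145).
e_1·v_2 = (-0.5145)·3 + (-0.6860)·3 + (-0.5145)·4 = -5.6595.
u_2 = v_2 + 5.6595·e_1 = (0.0882, -0.8824, 1.0882).
‖u_2‖ = 1.4038, so e_2 = (0.0629, -0.6286, 0.7752).
Qᵀb = (3.9445, -1.1943).
Back-substitute: x_2 = -1.1943/1.4038 = -0.8507.
x_1 = (3.9445 + 5.6595·(-0.8507))/5.8310 = -0.1493.

x = (-0.1493, -0.8507)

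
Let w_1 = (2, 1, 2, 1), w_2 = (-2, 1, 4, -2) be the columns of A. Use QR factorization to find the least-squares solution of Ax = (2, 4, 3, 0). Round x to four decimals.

w_1 = (2, 1, 2, 1); ‖w_1‖ = 3.1623, so q_1 = (0.6325, 0.3162, 0.6325, 0.3162).
q_1·w_2 = 0.6325·(-2) + 0.3162·1 + 0.6325·4 + 0.3162·(-2) = 0.9487.
u_2 = w_2 − 0.9487·q_1 = (-2.6000, 0.7000, 3.4000, -2.3000).
‖u_2‖ = 4.9092, so q_2 = (-0.5296, 0.1426, 0.6926, -0.4685).
Qᵀb = (4.4272, 1.5889).
Back-substitute: x_2 = 1.5889/4.9092 = 0.3237.
x_1 = (4.4272 − 0.9487·0.3237)/3.1623 = 1.3029.

x = (1.3029, 0.3237)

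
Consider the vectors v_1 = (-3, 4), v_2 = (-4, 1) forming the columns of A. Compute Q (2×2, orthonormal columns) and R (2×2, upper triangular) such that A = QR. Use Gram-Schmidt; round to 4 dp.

v_1 = (-3, 4); ‖v_1‖ = 5.0000, so e_1 = (-0.6000, 0.8000).
e_1·v_2 = (-0.6000)·(-4) + 0.8000·1 = 3.2000.
u_2 = v_2 − 3.2000·e_1 = (-2.0800, -1.5600).
‖u_2‖ = 2.6000, so e_2 = (-0.8000, -0.6000).

Q = [[-0.6000, -0.8000], [0.8000, -0.6000]], R = [[5.0000, 3.2000], [0.0000, 2.6000]]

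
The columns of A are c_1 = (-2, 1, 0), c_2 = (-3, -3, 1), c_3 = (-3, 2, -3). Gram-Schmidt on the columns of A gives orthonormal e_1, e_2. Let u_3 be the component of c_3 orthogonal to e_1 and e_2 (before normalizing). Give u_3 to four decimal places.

u_3 = (-0.3023, -0.6047, -2.7209)

c_1 = (-2, 1, 0); ‖c_1‖ = 2.2361, so e_1 = (-0.8944, 0.4472, 0.0000).
e_1·c_2 = (-0.8944)·(-3) + 0.4472·(-3) + 0.0000·1 = 1.3416.
u_2 = c_2 − 1.3416·e_1 = (-1.8000, -3.6000, 1.0000).
‖u_2‖ = 4.1473, so e_2 = (-0.4340, -0.8680, 0.2411).
e_1·c_3 = (-0.8944)·(-3) + 0.4472·2 + 0.0000·(-3) = 3.5777; e_2·c_3 = (-0.4340)·(-3) + (-0.8680)·2 + 0.2411·(-3) = -1.1574.
u_3 = c_3 − 3.5777·e_1 + 1.1574·e_2 = (-0.3023, -0.6047, -2.7209).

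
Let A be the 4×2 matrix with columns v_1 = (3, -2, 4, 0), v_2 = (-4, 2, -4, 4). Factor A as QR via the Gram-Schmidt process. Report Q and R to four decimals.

q_1 = v_1/‖v_1‖ = (3, -2, 4, 0)/5.3852 = (0.5571, -0.3714, 0.7428, 0.0000).
r_{12} = q_1·v_2 = -5.9423.
u_2 = v_2 + 5.9423·q_1 = (-0.6897, -0.2069, 0.4138, 4.0000).
‖u_2‖ = 4.0853, so q_2 = (-0.1688, -0.0506, 0.1013, 0.9791).

Q = [[0.5571, -0.1688], [-0.3714, -0.0506], [0.7428, 0.1013], [0.0000, 0.9791]], R = [[5.3852, -5.9423], [0.0000, 4.0853]]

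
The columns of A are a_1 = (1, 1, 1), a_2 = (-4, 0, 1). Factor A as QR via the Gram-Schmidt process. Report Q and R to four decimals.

a_1 = (1, 1, 1); ‖a_1‖ = 1.7321, so q_1 = (0.5774, 0.5774, 0.5774).
q_1·a_2 = 0.5774·(-4) + 0.5774·0 + 0.5774·1 = -1.7321.
u_2 = a_2 + 1.7321·q_1 = (-3.0000, 1.0000, 2.0000).
‖u_2‖ = 3.7417, so q_2 = (-0.8018, 0.2673, 0.5345).

Q = [[0.5774, -0.8018], [0.5774, 0.2673], [0.5774, 0.5345]], R = [[1.7321, -1.7321], [0.0000, 3.7417]]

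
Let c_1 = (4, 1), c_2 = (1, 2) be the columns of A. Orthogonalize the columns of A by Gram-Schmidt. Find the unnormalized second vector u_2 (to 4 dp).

q_1 = c_1/‖c_1‖ = (4, 1)/4.1231 = (0.9701, 0.2425).
r_{12} = q_1·c_2 = 1.4552.
u_2 = c_2 − 1.4552·q_1 = (-0.4118, 1.6471).

u_2 = (-0.4118, 1.6471)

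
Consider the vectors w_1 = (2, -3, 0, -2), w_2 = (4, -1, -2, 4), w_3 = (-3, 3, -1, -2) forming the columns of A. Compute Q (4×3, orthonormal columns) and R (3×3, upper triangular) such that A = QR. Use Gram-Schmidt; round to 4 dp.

Q = [[0.4851, 0.6039, 0.0822], [-0.7276, -0.0779, 0.3340], [0.0000, -0.3312, -0.8404], [-0.4851, 0.7208, -0.4189]], R = [[4.1231, 0.7276, -2.6679], [0.0000, 6.0391, -3.1559], [0.0000, 0.0000, 2.4336]]

w_1 = (2, -3, 0, -2); ‖w_1‖ = 4.1231, so e_1 = (0.4851, -0.7276, 0.0000, -0.4851).
e_1·w_2 = 0.4851·4 + (-0.7276)·(-1) + 0.0000·(-2) + (-0.4851)·4 = 0.7276.
u_2 = w_2 − 0.7276·e_1 = (3.6471, -0.4706, -2.0000, 4.3529).
‖u_2‖ = 6.0391, so e_2 = (0.6039, -0.0779, -0.3312, 0.7208).
e_1·w_3 = 0.4851·(-3) + (-0.7276)·3 + 0.0000·(-1) + (-0.4851)·(-2) = -2.6679; e_2·w_3 = 0.6039·(-3) + (-0.0779)·3 + (-0.3312)·(-1) + 0.7208·(-2) = -3.1559.
u_3 = w_3 + 2.6679·e_1 + 3.1559·e_2 = (0.2000, 0.8129, -2.0452, -1.0194).
‖u_3‖ = 2.4336, so e_3 = (0.0822, 0.3340, -0.8404, -0.4189).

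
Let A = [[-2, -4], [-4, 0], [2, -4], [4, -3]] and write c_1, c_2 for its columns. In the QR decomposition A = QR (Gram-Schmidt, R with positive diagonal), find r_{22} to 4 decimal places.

r_{22} = 6.1156

e_1 = c_1/‖c_1‖ = (-2, -4, 2, 4)/6.3246 = (-0.3162, -0.6325, 0.3162, 0.6325).
r_{12} = e_1·c_2 = -1.8974.
u_2 = c_2 + 1.8974·e_1 = (-4.6000, -1.2000, -3.4000, -1.8000).
r_{22} = ‖u_2‖ = 6.1156.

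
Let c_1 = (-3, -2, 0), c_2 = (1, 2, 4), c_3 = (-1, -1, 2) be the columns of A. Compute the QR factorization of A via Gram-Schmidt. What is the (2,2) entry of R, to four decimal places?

r_{22} = 4.1510

c_1 = (-3, -2, 0); ‖c_1‖ = 3.6056, so q_1 = (-0.8321, -0.5547, 0.0000).
q_1·c_2 = (-0.8321)·1 + (-0.5547)·2 + 0.0000·4 = -1.9415.
u_2 = c_2 + 1.9415·q_1 = (-0.6154, 0.9231, 4.0000).
r_{22} = ‖u_2‖ = 4.1510.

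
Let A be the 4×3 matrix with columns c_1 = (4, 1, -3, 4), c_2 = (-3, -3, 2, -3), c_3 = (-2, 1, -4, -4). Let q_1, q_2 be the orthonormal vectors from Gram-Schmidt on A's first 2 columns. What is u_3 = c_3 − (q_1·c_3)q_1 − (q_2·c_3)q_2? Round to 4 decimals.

c_1 = (4, 1, -3, 4); ‖c_1‖ = 6.4807, so q_1 = (0.6172, 0.1543, -0.4629, 0.6172).
q_1·c_2 = 0.6172·(-3) + 0.1543·(-3) + (-0.4629)·2 + 0.6172·(-3) = -5.0920.
u_2 = c_2 + 5.0920·q_1 = (0.1429, -2.2143, -0.3571, 0.1429).
‖u_2‖ = 2.2520, so q_2 = (0.0634, -0.9833, -0.1586, 0.0634).
q_1·c_3 = 0.6172·(-2) + 0.1543·1 + (-0.4629)·(-4) + 0.6172·(-4) = -1.6973; q_2·c_3 = 0.0634·(-2) + (-0.9833)·1 + (-0.1586)·(-4) + 0.0634·(-4) = -0.7295.
u_3 = c_3 + 1.6973·q_1 + 0.7295·q_2 = (-0.9061, 0.5446, -4.9014, -2.9061).

u_3 = (-0.9061, 0.5446, -4.9014, -2.9061)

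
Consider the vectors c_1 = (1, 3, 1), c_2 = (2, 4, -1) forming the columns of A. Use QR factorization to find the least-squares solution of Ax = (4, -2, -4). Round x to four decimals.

c_1 = (1, 3, 1); ‖c_1‖ = 3.3166, so q_1 = (0.3015, 0.9045, 0.3015).
q_1·c_2 = 0.3015·2 + 0.9045·4 + 0.3015·(-1) = 3.9196.
u_2 = c_2 − 3.9196·q_1 = (0.8182, 0.4545, -2.1818).
‖u_2‖ = 2.3741, so q_2 = (0.3446, 0.1915, -0.9190).
Qᵀb = (-1.8091, 4.6716).
Back-substitute: x_2 = 4.6716/2.3741 = 1.9677.
x_1 = (-1.8091 − 3.9196·1.9677)/3.3166 = -2.8710.

x = (-2.8710, 1.9677)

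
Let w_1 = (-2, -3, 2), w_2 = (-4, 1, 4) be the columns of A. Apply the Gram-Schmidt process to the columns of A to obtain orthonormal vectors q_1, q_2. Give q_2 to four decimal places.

w_1 = (-2, -3, 2); ‖w_1‖ = 4.1231, so q_1 = (-0.4851, -0.7276, 0.4851).
q_1·w_2 = (-0.4851)·(-4) + (-0.7276)·1 + 0.4851·4 = 3.1530.
u_2 = w_2 − 3.1530·q_1 = (-2.4706, 3.2941, 2.4706).
‖u_2‖ = 4.8020, so q_2 = (-0.5145, 0.6860, 0.5145).

q_2 = (-0.5145, 0.6860, 0.5145)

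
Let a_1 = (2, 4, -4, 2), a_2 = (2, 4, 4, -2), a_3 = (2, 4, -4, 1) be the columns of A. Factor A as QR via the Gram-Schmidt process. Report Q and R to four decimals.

Q = [[0.3162, 0.3162, 0.0000], [0.6325, 0.6325, 0.0000], [-0.6325, 0.6325, -0.4472], [0.3162, -0.3162, -0.8944]], R = [[6.3246, 0.0000, 6.0083], [0.0000, 6.3246, 0.3162], [0.0000, 0.0000, 0.8944]]

a_1 = (2, 4, -4, 2); ‖a_1‖ = 6.3246, so q_1 = (0.3162, 0.6325, -0.6325, 0.3162).
q_1·a_2 = 0.3162·2 + 0.6325·4 + (-0.6325)·4 + 0.3162·(-2) = 0.0000.
u_2 = a_2 − 0.0000·q_1 = (2.0000, 4.0000, 4.0000, -2.0000).
‖u_2‖ = 6.3246, so q_2 = (0.3162, 0.6325, 0.6325, -0.3162).
q_1·a_3 = 0.3162·2 + 0.6325·4 + (-0.6325)·(-4) + 0.3162·1 = 6.0083; q_2·a_3 = 0.3162·2 + 0.6325·4 + 0.6325·(-4) + (-0.3162)·1 = 0.3162.
u_3 = a_3 − 6.0083·q_1 − 0.3162·q_2 = (0.0000, 0.0000, -0.4000, -0.8000).
‖u_3‖ = 0.8944, so q_3 = (0.0000, 0.0000, -0.4472, -0.8944).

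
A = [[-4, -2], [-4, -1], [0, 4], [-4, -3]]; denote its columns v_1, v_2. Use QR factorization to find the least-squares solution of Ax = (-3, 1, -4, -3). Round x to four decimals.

x = (0.7500, -0.6667)

v_1 = (-4, -4, 0, -4); ‖v_1‖ = 6.9282, so q_1 = (-0.5774, -0.5774, 0.0000, -0.5774).
q_1·v_2 = (-0.5774)·(-2) + (-0.5774)·(-1) + 0.0000·4 + (-0.5774)·(-3) = 3.4641.
u_2 = v_2 − 3.4641·q_1 = (0.0000, 1.0000, 4.0000, -1.0000).
‖u_2‖ = 4.2426, so q_2 = (0.0000, 0.2357, 0.9428, -0.2357).
Qᵀb = (2.8868, -2.8284).
Back-substitute: x_2 = -2.8284/4.2426 = -0.6667.
x_1 = (2.8868 − 3.4641·(-0.6667))/6.9282 = 0.7500.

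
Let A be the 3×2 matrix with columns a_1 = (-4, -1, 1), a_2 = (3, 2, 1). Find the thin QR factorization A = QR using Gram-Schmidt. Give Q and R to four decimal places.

Q = [[-0.9428, 0.0517], [-0.2357, 0.5950], [0.2357, 0.8020]], R = [[4.2426, -3.0641], [0.0000, 2.1473]]

q_1 = a_1/‖a_1‖ = (-4, -1, 1)/4.2426 = (-0.9428, -0.2357, 0.2357).
r_{12} = q_1·a_2 = -3.0641.
u_2 = a_2 + 3.0641·q_1 = (0.1111, 1.2778, 1.7222).
‖u_2‖ = 2.1473, so q_2 = (0.0517, 0.5950, 0.8020).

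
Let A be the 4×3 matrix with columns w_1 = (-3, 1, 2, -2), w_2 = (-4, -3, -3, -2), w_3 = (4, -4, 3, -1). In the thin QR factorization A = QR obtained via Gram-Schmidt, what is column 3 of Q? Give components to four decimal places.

q_3 = (0.3357, -0.7122, 0.5026, -0.3570)

w_1 = (-3, 1, 2, -2); ‖w_1‖ = 4.2426, so q_1 = (-0.7071, 0.2357, 0.4714, -0.4714).
q_1·w_2 = (-0.7071)·(-4) + 0.2357·(-3) + 0.4714·(-3) + (-0.4714)·(-2) = 1.6499.
u_2 = w_2 − 1.6499·q_1 = (-2.8333, -3.3889, -3.7778, -1.2222).
‖u_2‖ = 5.9395, so q_2 = (-0.4770, -0.5706, -0.6360, -0.2058).
q_1·w_3 = (-0.7071)·4 + 0.2357·(-4) + 0.4714·3 + (-0.4714)·(-1) = -1.8856; q_2·w_3 = (-0.4770)·4 + (-0.5706)·(-4) + (-0.6360)·3 + (-0.2058)·(-1) = -1.3282.
u_3 = w_3 + 1.8856·q_1 + 1.3282·q_2 = (2.0331, -4.3134, 3.0441, -2.1622).
‖u_3‖ = 6.0564, so q_3 = (0.3357, -0.7122, 0.5026, -0.3570).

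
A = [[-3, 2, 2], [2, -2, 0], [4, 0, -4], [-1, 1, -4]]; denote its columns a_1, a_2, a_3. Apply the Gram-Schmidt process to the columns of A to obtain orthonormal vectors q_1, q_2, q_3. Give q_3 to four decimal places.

q_3 = (0.3444, -0.1192, 0.0861, -0.9272)

q_1 = a_1/‖a_1‖ = (-3, 2, 4, -1)/5.4772 = (-0.5477, 0.3651, 0.7303, -0.1826).
r_{12} = q_1·a_2 = -2.0083.
u_2 = a_2 + 2.0083·q_1 = (0.9000, -1.2667, 1.4667, 0.6333).
‖u_2‖ = 2.2286, so q_2 = (0.4038, -0.5684, 0.6581, 0.2842).
r_{13} = q_1·a_3 = -3.2863; r_{23} = q_2·a_3 = -2.9615.
u_3 = a_3 + 3.2863·q_1 + 2.9615·q_2 = (1.3960, -0.4832, 0.3490, -3.7584).
‖u_3‖ = 4.0533, so q_3 = (0.3444, -0.1192, 0.0861, -0.9272).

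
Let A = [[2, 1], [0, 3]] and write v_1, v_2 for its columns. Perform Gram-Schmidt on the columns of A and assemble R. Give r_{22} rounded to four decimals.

v_1 = (2, 0); ‖v_1‖ = 2.0000, so e_1 = (1.0000, 0.0000).
e_1·v_2 = 1.0000·1 + 0.0000·3 = 1.0000.
u_2 = v_2 − 1.0000·e_1 = (0.0000, 3.0000).
r_{22} = ‖u_2‖ = 3.0000.

r_{22} = 3.0000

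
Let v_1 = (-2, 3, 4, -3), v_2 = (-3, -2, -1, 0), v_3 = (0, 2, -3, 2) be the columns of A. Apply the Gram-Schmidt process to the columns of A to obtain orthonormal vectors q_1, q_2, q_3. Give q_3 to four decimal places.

q_3 = (-0.3257, 0.7444, -0.5118, 0.2791)

v_1 = (-2, 3, 4, -3); ‖v_1‖ = 6.1644, so q_1 = (-0.3244, 0.4867, 0.6489, -0.4867).
q_1·v_2 = (-0.3244)·(-3) + 0.4867·(-2) + 0.6489·(-1) + (-0.4867)·0 = -0.6489.
u_2 = v_2 + 0.6489·q_1 = (-3.2105, -1.6842, -0.5789, -0.3158).
‖u_2‖ = 3.6850, so q_2 = (-0.8713, -0.4570, -0.1571, -0.0857).
q_1·v_3 = (-0.3244)·0 + 0.4867·2 + 0.6489·(-3) + (-0.4867)·2 = -1.9467; q_2·v_3 = (-0.8713)·0 + (-0.4570)·2 + (-0.1571)·(-3) + (-0.0857)·2 = -0.6142.
u_3 = v_3 + 1.9467·q_1 + 0.6142·q_2 = (-1.1667, 2.6667, -1.8333, 1.0000).
‖u_3‖ = 3.5824, so q_3 = (-0.3257, 0.7444, -0.5118, 0.2791).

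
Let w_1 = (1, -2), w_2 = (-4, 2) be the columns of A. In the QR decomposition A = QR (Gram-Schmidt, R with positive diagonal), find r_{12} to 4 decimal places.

w_1 = (1, -2); ‖w_1‖ = 2.2361, so e_1 = (0.4472, -0.8944).
r_{12} = e_1·w_2 = -3.5777.

r_{12} = -3.5777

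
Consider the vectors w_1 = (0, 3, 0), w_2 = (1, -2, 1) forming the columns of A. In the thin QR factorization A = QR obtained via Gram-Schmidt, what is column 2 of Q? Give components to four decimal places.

e_2 = (0.7071, 0.0000, 0.7071)

e_1 = w_1/‖w_1‖ = (0, 3, 0)/3.0000 = (0.0000, 1.0000, 0.0000).
r_{12} = e_1·w_2 = -2.0000.
u_2 = w_2 + 2.0000·e_1 = (1.0000, 0.0000, 1.0000).
‖u_2‖ = 1.4142, so e_2 = (0.7071, 0.0000, 0.7071).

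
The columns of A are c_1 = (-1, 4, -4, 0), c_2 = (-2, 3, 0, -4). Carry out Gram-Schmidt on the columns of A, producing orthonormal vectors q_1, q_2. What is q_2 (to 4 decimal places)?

q_2 = (-0.3281, 0.2713, 0.3534, -0.8330)

c_1 = (-1, 4, -4, 0); ‖c_1‖ = 5.7446, so q_1 = (-0.1741, 0.6963, -0.6963, 0.0000).
q_1·c_2 = (-0.1741)·(-2) + 0.6963·3 + (-0.6963)·0 + 0.0000·(-4) = 2.4371.
u_2 = c_2 − 2.4371·q_1 = (-1.5758, 1.3030, 1.6970, -4.0000).
‖u_2‖ = 4.8021, so q_2 = (-0.3281, 0.2713, 0.3534, -0.8330).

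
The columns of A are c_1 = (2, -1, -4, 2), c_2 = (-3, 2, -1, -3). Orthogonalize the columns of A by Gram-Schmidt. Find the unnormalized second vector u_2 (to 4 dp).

u_2 = (-2.2000, 1.6000, -2.6000, -2.2000)

e_1 = c_1/‖c_1‖ = (2, -1, -4, 2)/5.0000 = (0.4000, -0.2000, -0.8000, 0.4000).
r_{12} = e_1·c_2 = -2.0000.
u_2 = c_2 + 2.0000·e_1 = (-2.2000, 1.6000, -2.6000, -2.2000).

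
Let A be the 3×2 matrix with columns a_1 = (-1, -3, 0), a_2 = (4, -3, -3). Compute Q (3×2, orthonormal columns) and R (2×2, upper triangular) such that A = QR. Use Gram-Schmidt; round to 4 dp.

Q = [[-0.3162, 0.8018], [-0.9487, -0.2673], [0.0000, -0.5345]], R = [[3.1623, 1.5811], [0.0000, 5.6125]]

a_1 = (-1, -3, 0); ‖a_1‖ = 3.1623, so e_1 = (-0.3162, -0.9487, 0.0000).
e_1·a_2 = (-0.3162)·4 + (-0.9487)·(-3) + 0.0000·(-3) = 1.5811.
u_2 = a_2 − 1.5811·e_1 = (4.5000, -1.5000, -3.0000).
‖u_2‖ = 5.6125, so e_2 = (0.8018, -0.2673, -0.5345).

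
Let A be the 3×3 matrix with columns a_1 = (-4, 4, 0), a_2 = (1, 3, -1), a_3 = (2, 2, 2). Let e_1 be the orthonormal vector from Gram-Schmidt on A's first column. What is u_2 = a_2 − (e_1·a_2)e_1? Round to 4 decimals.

a_1 = (-4, 4, 0); ‖a_1‖ = 5.6569, so e_1 = (-0.7071, 0.7071, 0.0000).
e_1·a_2 = (-0.7071)·1 + 0.7071·3 + 0.0000·(-1) = 1.4142.
u_2 = a_2 − 1.4142·e_1 = (2.0000, 2.0000, -1.0000).

u_2 = (2.0000, 2.0000, -1.0000)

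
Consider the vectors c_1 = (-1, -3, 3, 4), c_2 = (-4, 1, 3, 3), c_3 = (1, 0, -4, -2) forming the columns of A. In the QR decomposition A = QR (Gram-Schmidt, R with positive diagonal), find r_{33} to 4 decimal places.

r_{33} = 2.1777

e_1 = c_1/‖c_1‖ = (-1, -3, 3, 4)/5.9161 = (-0.1690, -0.5071, 0.5071, 0.6761).
r_{12} = e_1·c_2 = 3.7187.
u_2 = c_2 − 3.7187·e_1 = (-3.3714, 2.8857, 1.1143, 0.4857).
‖u_2‖ = 4.6012, so e_2 = (-0.7327, 0.6272, 0.2422, 0.1056).
r_{13} = e_1·c_3 = -3.5496; r_{23} = e_2·c_3 = -1.9125.
u_3 = c_3 + 3.5496·e_1 + 1.9125·e_2 = (-1.0013, -0.6005, -1.7368, 0.6019).
r_{33} = ‖u_3‖ = 2.1777.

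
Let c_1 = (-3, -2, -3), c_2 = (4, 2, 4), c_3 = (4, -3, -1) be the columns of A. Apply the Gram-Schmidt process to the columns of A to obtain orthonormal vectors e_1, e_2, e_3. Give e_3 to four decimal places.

c_1 = (-3, -2, -3); ‖c_1‖ = 4.6904, so e_1 = (-0.6396, -0.4264, -0.6396).
e_1·c_2 = (-0.6396)·4 + (-0.4264)·2 + (-0.6396)·4 = -5.9696.
u_2 = c_2 + 5.9696·e_1 = (0.1818, -0.5455, 0.1818).
‖u_2‖ = 0.6030, so e_2 = (0.3015, -0.9045, 0.3015).
e_1·c_3 = (-0.6396)·4 + (-0.4264)·(-3) + (-0.6396)·(-1) = -0.6396; e_2·c_3 = 0.3015·4 + (-0.9045)·(-3) + 0.3015·(-1) = 3.6181.
u_3 = c_3 + 0.6396·e_1 − 3.6181·e_2 = (2.5000, 0.0000, -2.5000).
‖u_3‖ = 3.5355, so e_3 = (0.7071, 0.0000, -0.7071).

e_3 = (0.7071, 0.0000, -0.7071)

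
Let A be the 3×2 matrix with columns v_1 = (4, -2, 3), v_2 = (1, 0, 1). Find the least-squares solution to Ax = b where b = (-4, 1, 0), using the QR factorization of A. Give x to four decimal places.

x = (-0.8889, 1.1111)

v_1 = (4, -2, 3); ‖v_1‖ = 5.3852, so e_1 = (0.7428, -0.3714, 0.5571).
e_1·v_2 = 0.7428·1 + (-0.3714)·0 + 0.5571·1 = 1.2999.
u_2 = v_2 − 1.2999·e_1 = (0.0345, 0.4828, 0.2759).
‖u_2‖ = 0.5571, so e_2 = (0.0619, 0.8666, 0.4952).
Qᵀb = (-3.3425, 0.6190).
Back-substitute: x_2 = 0.6190/0.5571 = 1.1111.
x_1 = (-3.3425 − 1.2999·1.1111)/5.3852 = -0.8889.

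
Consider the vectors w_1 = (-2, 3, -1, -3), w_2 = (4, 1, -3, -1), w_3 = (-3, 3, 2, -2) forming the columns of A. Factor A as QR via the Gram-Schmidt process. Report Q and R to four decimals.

e_1 = w_1/‖w_1‖ = (-2, 3, -1, -3)/4.7958 = (-0.4170, 0.6255, -0.2085, -0.6255).
r_{12} = e_1·w_2 = 0.2085.
u_2 = w_2 − 0.2085·e_1 = (4.0870, 0.8696, -2.9565, -0.8696).
‖u_2‖ = 5.1920, so e_2 = (0.7872, 0.1675, -0.5694, -0.1675).
r_{13} = e_1·w_3 = 3.9618; r_{23} = e_2·w_3 = -2.6630.
u_3 = w_3 − 3.9618·e_1 + 2.6630·e_2 = (0.7484, 0.9677, 1.3097, 0.0323).
‖u_3‖ = 1.7925, so e_3 = (0.4175, 0.5399, 0.7307, 0.0180).

Q = [[-0.4170, 0.7872, 0.4175], [0.6255, 0.1675, 0.5399], [-0.2085, -0.5694, 0.7307], [-0.6255, -0.1675, 0.0180]], R = [[4.7958, 0.2085, 3.9618], [0.0000, 5.1920, -2.6630], [0.0000, 0.0000, 1.7925]]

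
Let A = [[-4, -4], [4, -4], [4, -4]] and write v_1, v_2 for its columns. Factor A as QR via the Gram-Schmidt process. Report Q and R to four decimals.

e_1 = v_1/‖v_1‖ = (-4, 4, 4)/6.9282 = (-0.5774, 0.5774, 0.5774).
r_{12} = e_1·v_2 = -2.3094.
u_2 = v_2 + 2.3094·e_1 = (-5.3333, -2.6667, -2.6667).
‖u_2‖ = 6.5320, so e_2 = (-0.8165, -0.4082, -0.4082).

Q = [[-0.5774, -0.8165], [0.5774, -0.4082], [0.5774, -0.4082]], R = [[6.9282, -2.3094], [0.0000, 6.5320]]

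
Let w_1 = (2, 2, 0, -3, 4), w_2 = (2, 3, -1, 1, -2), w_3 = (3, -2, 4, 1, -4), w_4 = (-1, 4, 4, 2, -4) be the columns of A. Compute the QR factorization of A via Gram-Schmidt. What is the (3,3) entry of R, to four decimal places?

r_{33} = 6.0152

e_1 = w_1/‖w_1‖ = (2, 2, 0, -3, 4)/5.7446 = (0.3482, 0.3482, 0.0000, -0.5222, 0.6963).
r_{12} = e_1·w_2 = -0.1741.
u_2 = w_2 + 0.1741·e_1 = (2.0606, 3.0606, -1.0000, 0.9091, -1.8788).
‖u_2‖ = 4.3554, so e_2 = (0.4731, 0.7027, -0.2296, 0.2087, -0.4314).
r_{13} = e_1·w_3 = -2.9593; r_{23} = e_2·w_3 = 1.0297.
u_3 = w_3 + 2.9593·e_1 − 1.0297·e_2 = (3.5431, -1.6933, 4.2364, -0.7604, -1.4952).
r_{33} = ‖u_3‖ = 6.0152.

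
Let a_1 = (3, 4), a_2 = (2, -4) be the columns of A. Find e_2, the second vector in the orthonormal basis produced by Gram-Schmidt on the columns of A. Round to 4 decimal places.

a_1 = (3, 4); ‖a_1‖ = 5.0000, so e_1 = (0.6000, 0.8000).
e_1·a_2 = 0.6000·2 + 0.8000·(-4) = -2.0000.
u_2 = a_2 + 2.0000·e_1 = (3.2000, -2.4000).
‖u_2‖ = 4.0000, so e_2 = (0.8000, -0.6000).

e_2 = (0.8000, -0.6000)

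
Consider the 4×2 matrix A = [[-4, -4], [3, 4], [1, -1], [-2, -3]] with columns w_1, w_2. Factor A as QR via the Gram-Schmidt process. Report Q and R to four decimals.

Q = [[-0.7303, 0.1675], [0.5477, 0.2932], [0.1826, -0.8796], [-0.3651, -0.3351]], R = [[5.4772, 6.0249], [0.0000, 2.3875]]

w_1 = (-4, 3, 1, -2); ‖w_1‖ = 5.4772, so q_1 = (-0.7303, 0.5477, 0.1826, -0.3651).
q_1·w_2 = (-0.7303)·(-4) + 0.5477·4 + 0.1826·(-1) + (-0.3651)·(-3) = 6.0249.
u_2 = w_2 − 6.0249·q_1 = (0.4000, 0.7000, -2.1000, -0.8000).
‖u_2‖ = 2.3875, so q_2 = (0.1675, 0.2932, -0.8796, -0.3351).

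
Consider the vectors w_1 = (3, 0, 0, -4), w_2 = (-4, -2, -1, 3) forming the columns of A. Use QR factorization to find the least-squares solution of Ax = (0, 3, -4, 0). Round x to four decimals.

x = (-0.2759, -0.2874)

w_1 = (3, 0, 0, -4); ‖w_1‖ = 5.0000, so e_1 = (0.6000, 0.0000, 0.0000, -0.8000).
e_1·w_2 = 0.6000·(-4) + 0.0000·(-2) + 0.0000·(-1) + (-0.8000)·3 = -4.8000.
u_2 = w_2 + 4.8000·e_1 = (-1.1200, -2.0000, -1.0000, -0.8400).
‖u_2‖ = 2.6382, so e_2 = (-0.4245, -0.7581, -0.3790, -0.3184).
Qᵀb = (0.0000, -0.7581).
Back-substitute: x_2 = -0.7581/2.6382 = -0.2874.
x_1 = (0.0000 + 4.8000·(-0.2874))/5.0000 = -0.2759.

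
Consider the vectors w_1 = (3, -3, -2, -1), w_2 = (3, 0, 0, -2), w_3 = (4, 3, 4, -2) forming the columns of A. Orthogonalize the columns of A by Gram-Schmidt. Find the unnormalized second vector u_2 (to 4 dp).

u_2 = (1.5652, 1.4348, 0.9565, -1.5217)

q_1 = w_1/‖w_1‖ = (3, -3, -2, -1)/4.7958 = (0.6255, -0.6255, -0.4170, -0.2085).
r_{12} = q_1·w_2 = 2.2937.
u_2 = w_2 − 2.2937·q_1 = (1.5652, 1.4348, 0.9565, -1.5217).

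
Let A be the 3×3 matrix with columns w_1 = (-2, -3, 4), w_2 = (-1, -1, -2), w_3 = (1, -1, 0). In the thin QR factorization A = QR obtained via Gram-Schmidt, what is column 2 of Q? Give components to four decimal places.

e_2 = (-0.5060, -0.5493, -0.6650)

w_1 = (-2, -3, 4); ‖w_1‖ = 5.3852, so e_1 = (-0.3714, -0.5571, 0.7428).
e_1·w_2 = (-0.3714)·(-1) + (-0.5571)·(-1) + 0.7428·(-2) = -0.5571.
u_2 = w_2 + 0.5571·e_1 = (-1.2069, -1.3103, -1.5862).
‖u_2‖ = 2.3853, so e_2 = (-0.5060, -0.5493, -0.6650).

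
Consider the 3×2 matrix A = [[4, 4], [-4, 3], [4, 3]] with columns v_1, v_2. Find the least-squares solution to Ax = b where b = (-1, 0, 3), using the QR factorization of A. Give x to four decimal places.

q_1 = v_1/‖v_1‖ = (4, -4, 4)/6.9282 = (0.5774, -0.5774, 0.5774).
r_{12} = q_1·v_2 = 2.3094.
u_2 = v_2 − 2.3094·q_1 = (2.6667, 4.3333, 1.6667).
‖u_2‖ = 5.3541, so q_2 = (0.4981, 0.8093, 0.3113).
Qᵀb = (1.1547, 0.4358).
Back-substitute: x_2 = 0.4358/5.3541 = 0.0814.
x_1 = (1.1547 − 2.3094·0.0814)/6.9282 = 0.1395.

x = (0.1395, 0.0814)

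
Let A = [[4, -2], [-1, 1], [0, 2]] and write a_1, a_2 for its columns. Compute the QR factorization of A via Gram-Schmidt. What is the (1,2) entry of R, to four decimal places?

a_1 = (4, -1, 0); ‖a_1‖ = 4.1231, so q_1 = (0.9701, -0.2425, 0.0000).
r_{12} = q_1·a_2 = -2.1828.

r_{12} = -2.1828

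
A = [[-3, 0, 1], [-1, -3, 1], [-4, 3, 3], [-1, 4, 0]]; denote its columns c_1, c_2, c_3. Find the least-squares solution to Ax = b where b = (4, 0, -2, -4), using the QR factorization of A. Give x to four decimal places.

c_1 = (-3, -1, -4, -1); ‖c_1‖ = 5.1962, so q_1 = (-0.5774, -0.1925, -0.7698, -0.1925).
q_1·c_2 = (-0.5774)·0 + (-0.1925)·(-3) + (-0.7698)·3 + (-0.1925)·4 = -2.5019.
u_2 = c_2 + 2.5019·q_1 = (-1.4444, -3.4815, 1.0741, 3.5185).
‖u_2‖ = 5.2669, so q_2 = (-0.2742, -0.6610, 0.2039, 0.6680).
q_1·c_3 = (-0.5774)·1 + (-0.1925)·1 + (-0.7698)·3 + (-0.1925)·0 = -3.0792; q_2·c_3 = (-0.2742)·1 + (-0.6610)·1 + 0.2039·3 + 0.6680·0 = -0.3235.
u_3 = c_3 + 3.0792·q_1 + 0.3235·q_2 = (-0.8665, 0.1936, 0.6956, -0.3765).
‖u_3‖ = 1.1891, so q_3 = (-0.7287, 0.1628, 0.5850, -0.3166).
Qᵀb = (0.0000, -4.1770, -2.8183).
Back-substitute: x_3 = -2.8183/1.1891 = -2.3702.
x_2 = (-4.1770 + 0.3235·(-2.3702))/5.2669 = -0.9386.
x_1 = (0.0000 + 2.5019·(-0.9386) + 3.0792·(-2.3702))/5.1962 = -1.8565.

x = (-1.8565, -0.9386, -2.3702)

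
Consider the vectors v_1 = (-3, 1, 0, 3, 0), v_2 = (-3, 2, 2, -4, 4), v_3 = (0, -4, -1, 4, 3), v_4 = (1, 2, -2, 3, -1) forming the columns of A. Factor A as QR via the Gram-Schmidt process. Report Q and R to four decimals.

v_1 = (-3, 1, 0, 3, 0); ‖v_1‖ = 4.3589, so q_1 = (-0.6882, 0.2294, 0.0000, 0.6882, 0.0000).
q_1·v_2 = (-0.6882)·(-3) + 0.2294·2 + 0.0000·2 + 0.6882·(-4) + 0.0000·4 = -0.2294.
u_2 = v_2 + 0.2294·q_1 = (-3.1579, 2.0526, 2.0000, -3.8421, 4.0000).
‖u_2‖ = 6.9962, so q_2 = (-0.4514, 0.2934, 0.2859, -0.5492, 0.5717).
q_1·v_3 = (-0.6882)·0 + 0.2294·(-4) + 0.0000·(-1) + 0.6882·4 + 0.0000·3 = 1.8353; q_2·v_3 = (-0.4514)·0 + 0.2934·(-4) + 0.2859·(-1) + (-0.5492)·4 + 0.5717·3 = -1.9409.
u_3 = v_3 − 1.8353·q_1 + 1.9409·q_2 = (0.3871, -3.8516, -0.4452, 1.6710, 4.1097).
‖u_3‖ = 5.9046, so q_3 = (0.0656, -0.6523, -0.0754, 0.2830, 0.6960).
q_1·v_4 = (-0.6882)·1 + 0.2294·2 + 0.0000·(-2) + 0.6882·3 + 0.0000·(-1) = 1.8353; q_2·v_4 = (-0.4514)·1 + 0.2934·2 + 0.2859·(-2) + (-0.5492)·3 + 0.5717·(-1) = -2.6556; q_3·v_4 = 0.0656·1 + (-0.6523)·2 + (-0.0754)·(-2) + 0.2830·3 + 0.6960·(-1) = -0.9353.
u_4 = v_4 − 1.8353·q_1 + 2.6556·q_2 + 0.9353·q_3 = (1.1258, 1.7480, -1.3114, 0.5432, 1.1693).
‖u_4‖ = 2.7757, so q_4 = (0.4056, 0.6297, -0.4724, 0.1957, 0.4212).

Q = [[-0.6882, -0.4514, 0.0656, 0.4056], [0.2294, 0.2934, -0.6523, 0.6297], [0.0000, 0.2859, -0.0754, -0.4724], [0.6882, -0.5492, 0.2830, 0.1957], [0.0000, 0.5717, 0.6960, 0.4212]], R = [[4.3589, -0.2294, 1.8353, 1.8353], [0.0000, 6.9962, -1.9409, -2.6556], [0.0000, 0.0000, 5.9046, -0.9353], [0.0000, 0.0000, 0.0000, 2.7757]]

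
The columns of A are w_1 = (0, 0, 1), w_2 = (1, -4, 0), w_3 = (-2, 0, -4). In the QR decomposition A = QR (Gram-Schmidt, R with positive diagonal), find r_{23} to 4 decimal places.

r_{23} = -0.4851

w_1 = (0, 0, 1); ‖w_1‖ = 1.0000, so e_1 = (0.0000, 0.0000, 1.0000).
e_1·w_2 = 0.0000·1 + 0.0000·(-4) + 1.0000·0 = 0.0000.
u_2 = w_2 + 0.0000·e_1 = (1.0000, -4.0000, 0.0000).
‖u_2‖ = 4.1231, so e_2 = (0.2425, -0.9701, 0.0000).
r_{23} = e_2·w_3 = -0.4851.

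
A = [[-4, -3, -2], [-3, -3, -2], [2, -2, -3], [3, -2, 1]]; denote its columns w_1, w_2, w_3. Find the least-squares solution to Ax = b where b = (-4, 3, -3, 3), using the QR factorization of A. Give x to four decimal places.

w_1 = (-4, -3, 2, 3); ‖w_1‖ = 6.1644, so q_1 = (-0.6489, -0.4867, 0.3244, 0.4867).
q_1·w_2 = (-0.6489)·(-3) + (-0.4867)·(-3) + 0.3244·(-2) + 0.4867·(-2) = 1.7844.
u_2 = w_2 − 1.7844·q_1 = (-1.8421, -2.1316, -2.5789, -2.8684).
‖u_2‖ = 4.7766, so q_2 = (-0.3857, -0.4463, -0.5399, -0.6005).
q_1·w_3 = (-0.6489)·(-2) + (-0.4867)·(-2) + 0.3244·(-3) + 0.4867·1 = 1.7844; q_2·w_3 = (-0.3857)·(-2) + (-0.4463)·(-2) + (-0.5399)·(-3) + (-0.6005)·1 = 2.6830.
u_3 = w_3 − 1.7844·q_1 − 2.6830·q_2 = (0.1926, 0.0657, -2.1303, 1.7428).
‖u_3‖ = 2.7599, so q_3 = (0.0698, 0.0238, -0.7719, 0.6315).
Qᵀb = (1.6222, 0.0220, 4.0024).
Back-substitute: x_3 = 4.0024/2.7599 = 1.4502.
x_2 = (0.0220 − 2.6830·1.4502)/4.7766 = -0.8100.
x_1 = (1.6222 − 1.7844·(-0.8100) − 1.7844·1.4502)/6.1644 = 0.0778.

x = (0.0778, -0.8100, 1.4502)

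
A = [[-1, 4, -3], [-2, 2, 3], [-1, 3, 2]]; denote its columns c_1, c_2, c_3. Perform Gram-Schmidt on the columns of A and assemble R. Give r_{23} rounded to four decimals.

r_{23} = -3.0842

e_1 = c_1/‖c_1‖ = (-1, -2, -1)/2.4495 = (-0.4082, -0.8165, -0.4082).
r_{12} = e_1·c_2 = -4.4907.
u_2 = c_2 + 4.4907·e_1 = (2.1667, -1.6667, 1.1667).
‖u_2‖ = 2.9721, so e_2 = (0.7290, -0.5608, 0.3925).
r_{23} = e_2·c_3 = -3.0842.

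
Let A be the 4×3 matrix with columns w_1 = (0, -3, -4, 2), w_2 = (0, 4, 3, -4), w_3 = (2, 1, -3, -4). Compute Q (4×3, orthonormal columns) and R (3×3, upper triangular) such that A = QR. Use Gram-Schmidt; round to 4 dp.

q_1 = w_1/‖w_1‖ = (0, -3, -4, 2)/5.3852 = (0.0000, -0.5571, -0.7428, 0.3714).
r_{12} = q_1·w_2 = -5.9423.
u_2 = w_2 + 5.9423·q_1 = (0.0000, 0.6897, -1.4138, -1.7931).
‖u_2‖ = 2.3853, so q_2 = (0.0000, 0.2891, -0.5927, -0.7517).
r_{13} = q_1·w_3 = 0.1857; r_{23} = q_2·w_3 = 5.0742.
u_3 = w_3 − 0.1857·q_1 − 5.0742·q_2 = (2.0000, -0.3636, 0.1455, -0.2545).
‖u_3‖ = 2.0538, so q_3 = (0.9738, -0.1771, 0.0708, -0.1239).

Q = [[0.0000, 0.0000, 0.9738], [-0.5571, 0.2891, -0.1771], [-0.7428, -0.5927, 0.0708], [0.3714, -0.7517, -0.1239]], R = [[5.3852, -5.9423, 0.1857], [0.0000, 2.3853, 5.0742], [0.0000, 0.0000, 2.0538]]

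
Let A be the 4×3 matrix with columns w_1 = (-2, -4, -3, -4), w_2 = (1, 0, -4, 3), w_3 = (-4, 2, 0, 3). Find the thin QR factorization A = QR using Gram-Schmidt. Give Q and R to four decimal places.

Q = [[-0.2981, 0.1790, -0.9375], [-0.5963, -0.0349, 0.1927], [-0.4472, -0.8120, -0.0175], [-0.5963, 0.5544, 0.2892]], R = [[6.7082, -0.2981, -1.7889], [0.0000, 5.0903, 0.8775], [0.0000, 0.0000, 5.0030]]

w_1 = (-2, -4, -3, -4); ‖w_1‖ = 6.7082, so e_1 = (-0.2981, -0.5963, -0.4472, -0.5963).
e_1·w_2 = (-0.2981)·1 + (-0.5963)·0 + (-0.4472)·(-4) + (-0.5963)·3 = -0.2981.
u_2 = w_2 + 0.2981·e_1 = (0.9111, -0.1778, -4.1333, 2.8222).
‖u_2‖ = 5.0903, so e_2 = (0.1790, -0.0349, -0.8120, 0.5544).
e_1·w_3 = (-0.2981)·(-4) + (-0.5963)·2 + (-0.4472)·0 + (-0.5963)·3 = -1.7889; e_2·w_3 = 0.1790·(-4) + (-0.0349)·2 + (-0.8120)·0 + 0.5544·3 = 0.8775.
u_3 = w_3 + 1.7889·e_1 − 0.8775·e_2 = (-4.6904, 0.9640, -0.0875, 1.4468).
‖u_3‖ = 5.0030, so e_3 = (-0.9375, 0.1927, -0.0175, 0.2892).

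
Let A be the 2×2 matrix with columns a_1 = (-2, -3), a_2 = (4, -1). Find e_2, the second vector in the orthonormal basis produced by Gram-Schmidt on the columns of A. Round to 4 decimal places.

e_2 = (0.8321, -0.5547)

a_1 = (-2, -3); ‖a_1‖ = 3.6056, so e_1 = (-0.5547, -0.8321).
e_1·a_2 = (-0.5547)·4 + (-0.8321)·(-1) = -1.3868.
u_2 = a_2 + 1.3868·e_1 = (3.2308, -2.1538).
‖u_2‖ = 3.8829, so e_2 = (0.8321, -0.5547).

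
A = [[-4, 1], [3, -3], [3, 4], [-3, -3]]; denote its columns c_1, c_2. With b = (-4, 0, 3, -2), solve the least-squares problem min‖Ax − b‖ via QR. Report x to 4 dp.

c_1 = (-4, 3, 3, -3); ‖c_1‖ = 6.5574, so e_1 = (-0.6100, 0.4575, 0.4575, -0.4575).
e_1·c_2 = (-0.6100)·1 + 0.4575·(-3) + 0.4575·4 + (-0.4575)·(-3) = 1.2200.
u_2 = c_2 − 1.2200·e_1 = (1.7442, -3.5581, 3.4419, -2.4419).
‖u_2‖ = 5.7889, so e_2 = (0.3013, -0.6146, 0.5946, -0.4218).
Qᵀb = (4.7275, 1.4221).
Back-substitute: x_2 = 1.4221/5.7889 = 0.2457.
x_1 = (4.7275 − 1.2200·0.2457)/6.5574 = 0.6752.

x = (0.6752, 0.2457)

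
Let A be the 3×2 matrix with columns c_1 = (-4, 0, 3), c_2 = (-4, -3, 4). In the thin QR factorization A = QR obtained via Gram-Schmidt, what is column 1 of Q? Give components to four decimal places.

e_1 = (-0.8000, 0.0000, 0.6000)

c_1 = (-4, 0, 3); ‖c_1‖ = 5.0000, so e_1 = (-0.8000, 0.0000, 0.6000).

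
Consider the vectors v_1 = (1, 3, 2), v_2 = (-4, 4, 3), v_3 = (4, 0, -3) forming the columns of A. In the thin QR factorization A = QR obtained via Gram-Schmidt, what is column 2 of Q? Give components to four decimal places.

e_2 = (-0.9623, 0.1925, 0.1925)

v_1 = (1, 3, 2); ‖v_1‖ = 3.7417, so e_1 = (0.2673, 0.8018, 0.5345).
e_1·v_2 = 0.2673·(-4) + 0.8018·4 + 0.5345·3 = 3.7417.
u_2 = v_2 − 3.7417·e_1 = (-5.0000, 1.0000, 1.0000).
‖u_2‖ = 5.1962, so e_2 = (-0.9623, 0.1925, 0.1925).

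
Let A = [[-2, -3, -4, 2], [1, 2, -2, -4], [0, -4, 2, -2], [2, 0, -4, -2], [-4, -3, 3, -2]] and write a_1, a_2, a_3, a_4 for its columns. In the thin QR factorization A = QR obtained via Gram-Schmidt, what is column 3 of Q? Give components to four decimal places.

e_3 = (-0.7783, -0.2438, 0.3751, -0.4251, 0.1157)

a_1 = (-2, 1, 0, 2, -4); ‖a_1‖ = 5.0000, so e_1 = (-0.4000, 0.2000, 0.0000, 0.4000, -0.8000).
e_1·a_2 = (-0.4000)·(-3) + 0.2000·2 + 0.0000·(-4) + 0.4000·0 + (-0.8000)·(-3) = 4.0000.
u_2 = a_2 − 4.0000·e_1 = (-1.4000, 1.2000, -4.0000, -1.6000, 0.2000).
‖u_2‖ = 4.6904, so e_2 = (-0.2985, 0.2558, -0.8528, -0.3411, 0.0426).
e_1·a_3 = (-0.4000)·(-4) + 0.2000·(-2) + 0.0000·2 + 0.4000·(-4) + (-0.8000)·3 = -2.8000; e_2·a_3 = (-0.2985)·(-4) + 0.2558·(-2) + (-0.8528)·2 + (-0.3411)·(-4) + 0.0426·3 = 0.4690.
u_3 = a_3 + 2.8000·e_1 − 0.4690·e_2 = (-4.9800, -1.5600, 2.4000, -2.7200, 0.7400).
‖u_3‖ = 6.3984, so e_3 = (-0.7783, -0.2438, 0.3751, -0.4251, 0.1157).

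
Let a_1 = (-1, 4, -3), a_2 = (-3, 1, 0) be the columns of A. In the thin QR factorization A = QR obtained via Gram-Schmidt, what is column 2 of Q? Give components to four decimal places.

a_1 = (-1, 4, -3); ‖a_1‖ = 5.0990, so e_1 = (-0.1961, 0.7845, -0.5883).
e_1·a_2 = (-0.1961)·(-3) + 0.7845·1 + (-0.5883)·0 = 1.3728.
u_2 = a_2 − 1.3728·e_1 = (-2.7308, -0.0769, 0.8077).
‖u_2‖ = 2.8488, so e_2 = (-0.9586, -0.0270, 0.2835).

e_2 = (-0.9586, -0.0270, 0.2835)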